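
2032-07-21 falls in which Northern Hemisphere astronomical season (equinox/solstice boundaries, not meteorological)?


Date: July 21
Astronomical Summer (approx.; exact equinox/solstice day varies by year): June 21 to September 21
July 21 falls within the Summer window

Summer


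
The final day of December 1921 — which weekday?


December 1921 has 31 days
Anchor: Jan 1, 1921. With p = 1921 - 1 = 1920: (p + p//4 - p//100 + p//400) mod 7 = (1920 + 480 - 19 + 4) mod 7 = 2385 mod 7 = 5 -> Saturday (Mon=0 ... Sun=6)
Days before December (Jan-Nov): 334; December 1 index = (5 + 334) mod 7 = 3 -> Thursday
Last day offset: 31 - 1 = 30 days
Weekday index = (3 + 30) mod 7 = 5

Saturday, December 31


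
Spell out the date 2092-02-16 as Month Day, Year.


ISO 2092-02-16 parses as year=2092, month=02, day=16
Month 2 -> February

February 16, 2092


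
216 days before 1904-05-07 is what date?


Start: 1904-05-07, subtract 216 days
Back 7 days from May 7 reaches April 30, 1904 -> 209 left
April 1904 has 30 days -> back to March 31, 1904 -> 179 left
March 1904 has 31 days -> back to February 29, 1904 -> 148 left
February 1904 has 29 days -> back to January 31, 1904 -> 119 left
January 1904 has 31 days -> back to December 31, 1903 -> 88 left
December 1903 has 31 days -> back to November 30, 1903 -> 57 left
November 1903 has 30 days -> back to October 31, 1903 -> 27 left
October 1903: 31 - 27 = 4 -> lands on October 4

Result: 1903-10-04


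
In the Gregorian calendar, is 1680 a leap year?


Gregorian leap year rule: divisible by 4, but not by 100, unless also by 400.
1680 is divisible by 4 but not 100 -> leap year

Yes


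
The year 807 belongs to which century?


Century = (year - 1) // 100 + 1
= (807 - 1) // 100 + 1
= 806 // 100 + 1
= 8 + 1

9th century


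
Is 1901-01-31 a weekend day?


Anchor: Jan 1, 1901. With p = 1901 - 1 = 1900: (p + p//4 - p//100 + p//400) mod 7 = (1900 + 475 - 19 + 4) mod 7 = 2360 mod 7 = 1 -> Tuesday (Mon=0 ... Sun=6)
Day of year: 31; offset = 30
Weekday index = (1 + 30) mod 7 = 3 -> Thursday
Weekend days: Saturday, Sunday

No


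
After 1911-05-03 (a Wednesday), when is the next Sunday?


Current: Wednesday
Target: Sunday
Days ahead: 4

Next Sunday: 1911-05-07


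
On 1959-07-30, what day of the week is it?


Date: July 30, 1959
Anchor: Jan 1, 1959. With p = 1959 - 1 = 1958: (p + p//4 - p//100 + p//400) mod 7 = (1958 + 489 - 19 + 4) mod 7 = 2432 mod 7 = 3 -> Thursday (Mon=0 ... Sun=6)
Days before July (Jan-Jun): 181; offset = 181 + 30 - 1 = 210
Weekday index = (3 + 210) mod 7 = 3

Day of the week: Thursday


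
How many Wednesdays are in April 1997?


April 1997 has 30 days
Anchor: Jan 1, 1997. With p = 1997 - 1 = 1996: (p + p//4 - p//100 + p//400) mod 7 = (1996 + 499 - 19 + 4) mod 7 = 2480 mod 7 = 2 -> Wednesday (Mon=0 ... Sun=6)
Days before April (Jan-Mar): 90; April 1 index = (2 + 90) mod 7 = 1 -> Tuesday
First Wednesday is April 2
Wednesdays: 2, 9, 16, 23, 30

5 Wednesdays


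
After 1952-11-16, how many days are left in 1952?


Day of year: 321 of 366
Remaining = 366 - 321

45 days


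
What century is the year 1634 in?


Century = (year - 1) // 100 + 1
= (1634 - 1) // 100 + 1
= 1633 // 100 + 1
= 16 + 1

17th century


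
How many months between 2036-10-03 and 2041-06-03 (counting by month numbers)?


From October 2036 to June 2041
5 years * 12 = 60 months, minus 4 months = 56

56 months


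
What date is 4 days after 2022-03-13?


Start: 2022-03-13, add 4 days
March 2022 has 31 days; 13 + 4 = 17 stays within March

Result: 2022-03-17


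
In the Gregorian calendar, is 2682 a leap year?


Gregorian leap year rule: divisible by 4, but not by 100, unless also by 400.
2682 is not divisible by 4 -> not a leap year

No


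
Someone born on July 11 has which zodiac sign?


Date: July 11
Conventional tropical zodiac dates: Cancer from June 21 onward; Leo starts July 23
July 11 falls within the Cancer range

Cancer


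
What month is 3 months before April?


April is month 4
4 - 3 = 1

January


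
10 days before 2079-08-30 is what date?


Start: 2079-08-30, subtract 10 days
30 - 10 = 20 stays within August 2079

Result: 2079-08-20


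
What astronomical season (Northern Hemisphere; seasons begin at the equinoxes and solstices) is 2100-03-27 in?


Date: March 27
Astronomical Spring (approx.; exact equinox/solstice day varies by year): March 20 to June 20
March 27 falls within the Spring window

Spring


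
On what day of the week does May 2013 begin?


Target: May 1, 2013
Anchor: Jan 1, 2013. With p = 2013 - 1 = 2012: (p + p//4 - p//100 + p//400) mod 7 = (2012 + 503 - 20 + 5) mod 7 = 2500 mod 7 = 1 -> Tuesday (Mon=0 ... Sun=6)
Days before May (Jan-Apr): 120 days
Weekday index = (1 + 120) mod 7 = 2

Wednesday


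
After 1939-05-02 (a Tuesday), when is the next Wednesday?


Current: Tuesday
Target: Wednesday
Days ahead: 1

Next Wednesday: 1939-05-03


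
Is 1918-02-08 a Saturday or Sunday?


Anchor: Jan 1, 1918. With p = 1918 - 1 = 1917: (p + p//4 - p//100 + p//400) mod 7 = (1917 + 479 - 19 + 4) mod 7 = 2381 mod 7 = 1 -> Tuesday (Mon=0 ... Sun=6)
Day of year: 39; offset = 38
Weekday index = (1 + 38) mod 7 = 4 -> Friday
Weekend days: Saturday, Sunday

No


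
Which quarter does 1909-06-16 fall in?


Month: June (month 6)
Q1: Jan-Mar, Q2: Apr-Jun, Q3: Jul-Sep, Q4: Oct-Dec

Q2


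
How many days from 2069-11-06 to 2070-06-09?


From 2069-11-06 to 2070-06-09
2069-11-06: days before November = 31 + 28 + 31 + 30 + 31 + 30 + 31 + 31 + 30 + 31 = 304 (2069 is not a leap year); day of year = 304 + 6 = 310
2070-06-09: days before June = 31 + 28 + 31 + 30 + 31 = 151 (2070 is not a leap year); day of year = 151 + 9 = 160
Rest of 2069: 365 - 310 = 55
Total = 55 + 160 = 215

215 days


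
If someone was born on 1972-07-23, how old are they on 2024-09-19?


Birth: 1972-07-23
Reference: 2024-09-19
Year difference: 2024 - 1972 = 52

52 years old


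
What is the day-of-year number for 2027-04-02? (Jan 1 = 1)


Date: April 2, 2027
Days in months 1 through 3: 90
Plus 2 days in April

Day of year: 92


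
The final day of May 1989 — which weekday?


May 1989 has 31 days
Anchor: Jan 1, 1989. With p = 1989 - 1 = 1988: (p + p//4 - p//100 + p//400) mod 7 = (1988 + 497 - 19 + 4) mod 7 = 2470 mod 7 = 6 -> Sunday (Mon=0 ... Sun=6)
Days before May (Jan-Apr): 120; May 1 index = (6 + 120) mod 7 = 0 -> Monday
Last day offset: 31 - 1 = 30 days
Weekday index = (0 + 30) mod 7 = 2

Wednesday, May 31


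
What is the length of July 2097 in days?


July 2097

31 days


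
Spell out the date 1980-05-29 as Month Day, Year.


ISO 1980-05-29 parses as year=1980, month=05, day=29
Month 5 -> May

May 29, 1980


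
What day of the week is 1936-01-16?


Date: January 16, 1936
Anchor: Jan 1, 1936. With p = 1936 - 1 = 1935: (p + p//4 - p//100 + p//400) mod 7 = (1935 + 483 - 19 + 4) mod 7 = 2403 mod 7 = 2 -> Wednesday (Mon=0 ... Sun=6)
Days into year = 16 - 1 = 15
Weekday index = (2 + 15) mod 7 = 3

Day of the week: Thursday


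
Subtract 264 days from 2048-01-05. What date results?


Start: 2048-01-05, subtract 264 days
Back 5 days from January 5 reaches December 31, 2047 -> 259 left
December 2047 has 31 days -> back to November 30, 2047 -> 228 left
November 2047 has 30 days -> back to October 31, 2047 -> 198 left
October 2047 has 31 days -> back to September 30, 2047 -> 167 left
September 2047 has 30 days -> back to August 31, 2047 -> 137 left
August 2047 has 31 days -> back to July 31, 2047 -> 106 left
July 2047 has 31 days -> back to June 30, 2047 -> 75 left
June 2047 has 30 days -> back to May 31, 2047 -> 45 left
May 2047 has 31 days -> back to April 30, 2047 -> 14 left
April 2047: 30 - 14 = 16 -> lands on April 16

Result: 2047-04-16


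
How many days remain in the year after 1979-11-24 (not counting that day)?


Day of year: 328 of 365
Remaining = 365 - 328

37 days


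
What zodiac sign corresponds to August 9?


Date: August 9
Conventional tropical zodiac dates: Leo from July 23 onward; Virgo starts August 23
August 9 falls within the Leo range

Leo


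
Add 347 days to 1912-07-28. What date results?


Start: 1912-07-28, add 347 days
July 1912 has 31 days: 31 - 28 = 3 days to July 31 -> 344 left
August 1912 has 31 days -> 313 left
September 1912 has 30 days -> 283 left
October 1912 has 31 days -> 252 left
November 1912 has 30 days -> 222 left
December 1912 has 31 days -> 191 left
January 1913 has 31 days -> 160 left
February 1913 has 28 days -> 132 left
March 1913 has 31 days -> 101 left
April 1913 has 30 days -> 71 left
May 1913 has 31 days -> 40 left
June 1913 has 30 days -> 10 left
July 1913: 10 <= 31 -> lands on July 10

Result: 1913-07-10


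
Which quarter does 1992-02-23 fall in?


Month: February (month 2)
Q1: Jan-Mar, Q2: Apr-Jun, Q3: Jul-Sep, Q4: Oct-Dec

Q1


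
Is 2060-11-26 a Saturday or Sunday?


Anchor: Jan 1, 2060. With p = 2060 - 1 = 2059: (p + p//4 - p//100 + p//400) mod 7 = (2059 + 514 - 20 + 5) mod 7 = 2558 mod 7 = 3 -> Thursday (Mon=0 ... Sun=6)
Day of year: 331; offset = 330
Weekday index = (3 + 330) mod 7 = 4 -> Friday
Weekend days: Saturday, Sunday

No


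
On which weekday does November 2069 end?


November 2069 has 30 days
Anchor: Jan 1, 2069. With p = 2069 - 1 = 2068: (p + p//4 - p//100 + p//400) mod 7 = (2068 + 517 - 20 + 5) mod 7 = 2570 mod 7 = 1 -> Tuesday (Mon=0 ... Sun=6)
Days before November (Jan-Oct): 304; November 1 index = (1 + 304) mod 7 = 4 -> Friday
Last day offset: 30 - 1 = 29 days
Weekday index = (4 + 29) mod 7 = 5

Saturday, November 30


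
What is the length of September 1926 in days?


September 1926

30 days


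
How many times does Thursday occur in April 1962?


April 1962 has 30 days
Anchor: Jan 1, 1962. With p = 1962 - 1 = 1961: (p + p//4 - p//100 + p//400) mod 7 = (1961 + 490 - 19 + 4) mod 7 = 2436 mod 7 = 0 -> Monday (Mon=0 ... Sun=6)
Days before April (Jan-Mar): 90; April 1 index = (0 + 90) mod 7 = 6 -> Sunday
First Thursday is April 5
Thursdays: 5, 12, 19, 26

4 Thursdays


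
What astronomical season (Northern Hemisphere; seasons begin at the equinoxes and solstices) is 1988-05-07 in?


Date: May 7
Astronomical Spring (approx.; exact equinox/solstice day varies by year): March 20 to June 20
May 7 falls within the Spring window

Spring


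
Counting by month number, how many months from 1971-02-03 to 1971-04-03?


From February 1971 to April 1971
0 years * 12 = 0 months, plus 2 months = 2

2 months


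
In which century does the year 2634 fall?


Century = (year - 1) // 100 + 1
= (2634 - 1) // 100 + 1
= 2633 // 100 + 1
= 26 + 1

27th century


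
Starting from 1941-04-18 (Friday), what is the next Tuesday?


Current: Friday
Target: Tuesday
Days ahead: 4

Next Tuesday: 1941-04-22


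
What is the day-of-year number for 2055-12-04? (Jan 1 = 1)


Date: December 4, 2055
Days in months 1 through 11: 334
Plus 4 days in December

Day of year: 338


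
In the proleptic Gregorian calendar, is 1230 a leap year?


Gregorian leap year rule: divisible by 4, but not by 100, unless also by 400.
1230 is not divisible by 4 -> not a leap year

No


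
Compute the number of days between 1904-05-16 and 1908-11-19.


From 1904-05-16 to 1908-11-19
1904-05-16: days before May = 31 + 29 + 31 + 30 = 121 (1904 is a leap year); day of year = 121 + 16 = 137
1908-11-19: days before November = 31 + 29 + 31 + 30 + 31 + 30 + 31 + 31 + 30 + 31 = 305 (1908 is a leap year); day of year = 305 + 19 = 324
Rest of 1904: 366 - 137 = 229
Full years 1905 (365), 1906 (365), 1907 (365): 1095
Total = 229 + 1095 + 324 = 1648

1648 days


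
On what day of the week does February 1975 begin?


Target: February 1, 1975
Anchor: Jan 1, 1975. With p = 1975 - 1 = 1974: (p + p//4 - p//100 + p//400) mod 7 = (1974 + 493 - 19 + 4) mod 7 = 2452 mod 7 = 2 -> Wednesday (Mon=0 ... Sun=6)
Days before February (Jan): 31 days
Weekday index = (2 + 31) mod 7 = 5

Saturday


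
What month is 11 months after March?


March is month 3
3 + 11 = 14; wrap: 14 - 12 = 2

February


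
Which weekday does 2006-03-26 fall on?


Date: March 26, 2006
Anchor: Jan 1, 2006. With p = 2006 - 1 = 2005: (p + p//4 - p//100 + p//400) mod 7 = (2005 + 501 - 20 + 5) mod 7 = 2491 mod 7 = 6 -> Sunday (Mon=0 ... Sun=6)
Days before March (Jan-Feb): 59; offset = 59 + 26 - 1 = 84
Weekday index = (6 + 84) mod 7 = 6

Day of the week: Sunday


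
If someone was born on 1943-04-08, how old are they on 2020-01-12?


Birth: 1943-04-08
Reference: 2020-01-12
Year difference: 2020 - 1943 = 77
Birthday not yet reached in 2020, subtract 1

76 years old


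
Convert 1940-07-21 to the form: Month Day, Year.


ISO 1940-07-21 parses as year=1940, month=07, day=21
Month 7 -> July

July 21, 1940


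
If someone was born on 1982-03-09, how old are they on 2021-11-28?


Birth: 1982-03-09
Reference: 2021-11-28
Year difference: 2021 - 1982 = 39

39 years old


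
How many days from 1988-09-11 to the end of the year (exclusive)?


Day of year: 255 of 366
Remaining = 366 - 255

111 days


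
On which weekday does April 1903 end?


April 1903 has 30 days
Anchor: Jan 1, 1903. With p = 1903 - 1 = 1902: (p + p//4 - p//100 + p//400) mod 7 = (1902 + 475 - 19 + 4) mod 7 = 2362 mod 7 = 3 -> Thursday (Mon=0 ... Sun=6)
Days before April (Jan-Mar): 90; April 1 index = (3 + 90) mod 7 = 2 -> Wednesday
Last day offset: 30 - 1 = 29 days
Weekday index = (2 + 29) mod 7 = 3

Thursday, April 30


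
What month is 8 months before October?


October is month 10
10 - 8 = 2

February


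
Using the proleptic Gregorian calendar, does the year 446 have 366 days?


Gregorian leap year rule: divisible by 4, but not by 100, unless also by 400.
446 is not divisible by 4 -> not a leap year

No


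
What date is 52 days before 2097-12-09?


Start: 2097-12-09, subtract 52 days
Back 9 days from December 9 reaches November 30, 2097 -> 43 left
November 2097 has 30 days -> back to October 31, 2097 -> 13 left
October 2097: 31 - 13 = 18 -> lands on October 18

Result: 2097-10-18


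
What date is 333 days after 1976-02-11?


Start: 1976-02-11, add 333 days
February 1976 has 29 days: 29 - 11 = 18 days to February 29 -> 315 left
March 1976 has 31 days -> 284 left
April 1976 has 30 days -> 254 left
May 1976 has 31 days -> 223 left
June 1976 has 30 days -> 193 left
July 1976 has 31 days -> 162 left
August 1976 has 31 days -> 131 left
September 1976 has 30 days -> 101 left
October 1976 has 31 days -> 70 left
November 1976 has 30 days -> 40 left
December 1976 has 31 days -> 9 left
January 1977: 9 <= 31 -> lands on January 9

Result: 1977-01-09


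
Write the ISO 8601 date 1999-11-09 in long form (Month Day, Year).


ISO 1999-11-09 parses as year=1999, month=11, day=09
Month 11 -> November

November 9, 1999


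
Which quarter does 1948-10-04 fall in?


Month: October (month 10)
Q1: Jan-Mar, Q2: Apr-Jun, Q3: Jul-Sep, Q4: Oct-Dec

Q4


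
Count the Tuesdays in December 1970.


December 1970 has 31 days
Anchor: Jan 1, 1970. With p = 1970 - 1 = 1969: (p + p//4 - p//100 + p//400) mod 7 = (1969 + 492 - 19 + 4) mod 7 = 2446 mod 7 = 3 -> Thursday (Mon=0 ... Sun=6)
Days before December (Jan-Nov): 334; December 1 index = (3 + 334) mod 7 = 1 -> Tuesday
First Tuesday is December 1
Tuesdays: 1, 8, 15, 22, 29

5 Tuesdays


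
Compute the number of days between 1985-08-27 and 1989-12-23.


From 1985-08-27 to 1989-12-23
1985-08-27: days before August = 31 + 28 + 31 + 30 + 31 + 30 + 31 = 212 (1985 is not a leap year); day of year = 212 + 27 = 239
1989-12-23: days before December = 31 + 28 + 31 + 30 + 31 + 30 + 31 + 31 + 30 + 31 + 30 = 334 (1989 is not a leap year); day of year = 334 + 23 = 357
Rest of 1985: 365 - 239 = 126
Full years 1986 (365), 1987 (365), 1988 (366): 1096
Total = 126 + 1096 + 357 = 1579

1579 days


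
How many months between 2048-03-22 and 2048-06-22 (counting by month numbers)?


From March 2048 to June 2048
0 years * 12 = 0 months, plus 3 months = 3

3 months


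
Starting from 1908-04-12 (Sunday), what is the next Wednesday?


Current: Sunday
Target: Wednesday
Days ahead: 3

Next Wednesday: 1908-04-15


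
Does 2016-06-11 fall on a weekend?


Anchor: Jan 1, 2016. With p = 2016 - 1 = 2015: (p + p//4 - p//100 + p//400) mod 7 = (2015 + 503 - 20 + 5) mod 7 = 2503 mod 7 = 4 -> Friday (Mon=0 ... Sun=6)
Day of year: 163; offset = 162
Weekday index = (4 + 162) mod 7 = 5 -> Saturday
Weekend days: Saturday, Sunday

Yes


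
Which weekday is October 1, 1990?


Target: October 1, 1990
Anchor: Jan 1, 1990. With p = 1990 - 1 = 1989: (p + p//4 - p//100 + p//400) mod 7 = (1989 + 497 - 19 + 4) mod 7 = 2471 mod 7 = 0 -> Monday (Mon=0 ... Sun=6)
Days before October (Jan-Sep): 273 days
Weekday index = (0 + 273) mod 7 = 0

Monday


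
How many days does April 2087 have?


April 2087

30 days


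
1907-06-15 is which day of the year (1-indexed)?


Date: June 15, 1907
Days in months 1 through 5: 151
Plus 15 days in June

Day of year: 166


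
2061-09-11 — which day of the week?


Date: September 11, 2061
Anchor: Jan 1, 2061. With p = 2061 - 1 = 2060: (p + p//4 - p//100 + p//400) mod 7 = (2060 + 515 - 20 + 5) mod 7 = 2560 mod 7 = 5 -> Saturday (Mon=0 ... Sun=6)
Days before September (Jan-Aug): 243; offset = 243 + 11 - 1 = 253
Weekday index = (5 + 253) mod 7 = 6

Day of the week: Sunday


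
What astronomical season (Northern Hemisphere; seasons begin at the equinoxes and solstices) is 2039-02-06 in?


Date: February 6
Astronomical Winter (approx.; exact equinox/solstice day varies by year): December 21 to March 19
February 6 falls within the Winter window

Winter


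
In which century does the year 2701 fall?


Century = (year - 1) // 100 + 1
= (2701 - 1) // 100 + 1
= 2700 // 100 + 1
= 27 + 1

28th century


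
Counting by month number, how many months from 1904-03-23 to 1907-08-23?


From March 1904 to August 1907
3 years * 12 = 36 months, plus 5 months = 41

41 months


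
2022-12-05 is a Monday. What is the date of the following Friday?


Current: Monday
Target: Friday
Days ahead: 4

Next Friday: 2022-12-09


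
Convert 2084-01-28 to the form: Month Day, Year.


ISO 2084-01-28 parses as year=2084, month=01, day=28
Month 1 -> January

January 28, 2084


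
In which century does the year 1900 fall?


Century = (year - 1) // 100 + 1
= (1900 - 1) // 100 + 1
= 1899 // 100 + 1
= 18 + 1

19th century


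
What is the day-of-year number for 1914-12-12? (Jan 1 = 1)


Date: December 12, 1914
Days in months 1 through 11: 334
Plus 12 days in December

Day of year: 346


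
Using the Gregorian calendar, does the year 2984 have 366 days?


Gregorian leap year rule: divisible by 4, but not by 100, unless also by 400.
2984 is divisible by 4 but not 100 -> leap year

Yes


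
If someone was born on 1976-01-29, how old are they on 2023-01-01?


Birth: 1976-01-29
Reference: 2023-01-01
Year difference: 2023 - 1976 = 47
Birthday not yet reached in 2023, subtract 1

46 years old


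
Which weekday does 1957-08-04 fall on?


Date: August 4, 1957
Anchor: Jan 1, 1957. With p = 1957 - 1 = 1956: (p + p//4 - p//100 + p//400) mod 7 = (1956 + 489 - 19 + 4) mod 7 = 2430 mod 7 = 1 -> Tuesday (Mon=0 ... Sun=6)
Days before August (Jan-Jul): 212; offset = 212 + 4 - 1 = 215
Weekday index = (1 + 215) mod 7 = 6

Day of the week: Sunday


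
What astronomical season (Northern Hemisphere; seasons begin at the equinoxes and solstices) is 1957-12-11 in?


Date: December 11
Astronomical Autumn (approx.; exact equinox/solstice day varies by year): September 22 to December 20
December 11 falls within the Autumn window

Autumn


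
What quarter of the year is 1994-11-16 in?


Month: November (month 11)
Q1: Jan-Mar, Q2: Apr-Jun, Q3: Jul-Sep, Q4: Oct-Dec

Q4


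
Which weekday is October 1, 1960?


Target: October 1, 1960
Anchor: Jan 1, 1960. With p = 1960 - 1 = 1959: (p + p//4 - p//100 + p//400) mod 7 = (1959 + 489 - 19 + 4) mod 7 = 2433 mod 7 = 4 -> Friday (Mon=0 ... Sun=6)
Days before October (Jan-Sep): 274 days
Weekday index = (4 + 274) mod 7 = 5

Saturday


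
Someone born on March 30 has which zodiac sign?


Date: March 30
Conventional tropical zodiac dates: Aries from March 21 onward; Taurus starts April 20
March 30 falls within the Aries range

Aries


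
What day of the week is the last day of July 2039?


July 2039 has 31 days
Anchor: Jan 1, 2039. With p = 2039 - 1 = 2038: (p + p//4 - p//100 + p//400) mod 7 = (2038 + 509 - 20 + 5) mod 7 = 2532 mod 7 = 5 -> Saturday (Mon=0 ... Sun=6)
Days before July (Jan-Jun): 181; July 1 index = (5 + 181) mod 7 = 4 -> Friday
Last day offset: 31 - 1 = 30 days
Weekday index = (4 + 30) mod 7 = 6

Sunday, July 31


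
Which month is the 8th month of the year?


Month 8 of 12

August


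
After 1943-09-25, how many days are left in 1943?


Day of year: 268 of 365
Remaining = 365 - 268

97 days


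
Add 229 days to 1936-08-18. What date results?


Start: 1936-08-18, add 229 days
August 1936 has 31 days: 31 - 18 = 13 days to August 31 -> 216 left
September 1936 has 30 days -> 186 left
October 1936 has 31 days -> 155 left
November 1936 has 30 days -> 125 left
December 1936 has 31 days -> 94 left
January 1937 has 31 days -> 63 left
February 1937 has 28 days -> 35 left
March 1937 has 31 days -> 4 left
April 1937: 4 <= 30 -> lands on April 4

Result: 1937-04-04


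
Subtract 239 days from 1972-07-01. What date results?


Start: 1972-07-01, subtract 239 days
Back 1 day from July 1 reaches June 30, 1972 -> 238 left
June 1972 has 30 days -> back to May 31, 1972 -> 208 left
May 1972 has 31 days -> back to April 30, 1972 -> 177 left
April 1972 has 30 days -> back to March 31, 1972 -> 147 left
March 1972 has 31 days -> back to February 29, 1972 -> 116 left
February 1972 has 29 days -> back to January 31, 1972 -> 87 left
January 1972 has 31 days -> back to December 31, 1971 -> 56 left
December 1971 has 31 days -> back to November 30, 1971 -> 25 left
November 1971: 30 - 25 = 5 -> lands on November 5

Result: 1971-11-05


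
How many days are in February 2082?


February 2082 (leap year: no)

28 days


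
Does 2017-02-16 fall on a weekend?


Anchor: Jan 1, 2017. With p = 2017 - 1 = 2016: (p + p//4 - p//100 + p//400) mod 7 = (2016 + 504 - 20 + 5) mod 7 = 2505 mod 7 = 6 -> Sunday (Mon=0 ... Sun=6)
Day of year: 47; offset = 46
Weekday index = (6 + 46) mod 7 = 3 -> Thursday
Weekend days: Saturday, Sunday

No


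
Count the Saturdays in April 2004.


April 2004 has 30 days
Anchor: Jan 1, 2004. With p = 2004 - 1 = 2003: (p + p//4 - p//100 + p//400) mod 7 = (2003 + 500 - 20 + 5) mod 7 = 2488 mod 7 = 3 -> Thursday (Mon=0 ... Sun=6)
Days before April (Jan-Mar): 91; April 1 index = (3 + 91) mod 7 = 3 -> Thursday
First Saturday is April 3
Saturdays: 3, 10, 17, 24

4 Saturdays


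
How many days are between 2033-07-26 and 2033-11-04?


From 2033-07-26 to 2033-11-04
2033-07-26: days before July = 31 + 28 + 31 + 30 + 31 + 30 = 181 (2033 is not a leap year); day of year = 181 + 26 = 207
2033-11-04: days before November = 31 + 28 + 31 + 30 + 31 + 30 + 31 + 31 + 30 + 31 = 304 (2033 is not a leap year); day of year = 304 + 4 = 308
Same year: 308 - 207 = 101

101 days


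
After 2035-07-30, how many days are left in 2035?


Day of year: 211 of 365
Remaining = 365 - 211

154 days


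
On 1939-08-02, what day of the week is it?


Date: August 2, 1939
Anchor: Jan 1, 1939. With p = 1939 - 1 = 1938: (p + p//4 - p//100 + p//400) mod 7 = (1938 + 484 - 19 + 4) mod 7 = 2407 mod 7 = 6 -> Sunday (Mon=0 ... Sun=6)
Days before August (Jan-Jul): 212; offset = 212 + 2 - 1 = 213
Weekday index = (6 + 213) mod 7 = 2

Day of the week: Wednesday


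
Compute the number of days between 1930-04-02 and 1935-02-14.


From 1930-04-02 to 1935-02-14
1930-04-02: days before April = 31 + 28 + 31 = 90 (1930 is not a leap year); day of year = 90 + 2 = 92
1935-02-14: days before February = 31; day of year = 31 + 14 = 45
Rest of 1930: 365 - 92 = 273
Full years 1931 (365), 1932 (366), 1933 (365), 1934 (365): 1461
Total = 273 + 1461 + 45 = 1779

1779 days


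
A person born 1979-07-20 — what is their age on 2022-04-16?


Birth: 1979-07-20
Reference: 2022-04-16
Year difference: 2022 - 1979 = 43
Birthday not yet reached in 2022, subtract 1

42 years old


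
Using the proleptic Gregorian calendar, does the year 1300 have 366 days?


Gregorian leap year rule: divisible by 4, but not by 100, unless also by 400.
1300 is divisible by 100 but not 400 -> not a leap year

No


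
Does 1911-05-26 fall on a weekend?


Anchor: Jan 1, 1911. With p = 1911 - 1 = 1910: (p + p//4 - p//100 + p//400) mod 7 = (1910 + 477 - 19 + 4) mod 7 = 2372 mod 7 = 6 -> Sunday (Mon=0 ... Sun=6)
Day of year: 146; offset = 145
Weekday index = (6 + 145) mod 7 = 4 -> Friday
Weekend days: Saturday, Sunday

No


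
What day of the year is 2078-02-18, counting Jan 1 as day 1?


Date: February 18, 2078
Days in months 1 through 1: 31
Plus 18 days in February

Day of year: 49


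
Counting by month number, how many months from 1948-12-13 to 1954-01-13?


From December 1948 to January 1954
6 years * 12 = 72 months, minus 11 months = 61

61 months


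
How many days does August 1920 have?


August 1920

31 days


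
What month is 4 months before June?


June is month 6
6 - 4 = 2

February


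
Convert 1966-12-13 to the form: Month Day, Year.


ISO 1966-12-13 parses as year=1966, month=12, day=13
Month 12 -> December

December 13, 1966


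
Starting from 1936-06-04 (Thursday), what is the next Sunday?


Current: Thursday
Target: Sunday
Days ahead: 3

Next Sunday: 1936-06-07


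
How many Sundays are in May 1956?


May 1956 has 31 days
Anchor: Jan 1, 1956. With p = 1956 - 1 = 1955: (p + p//4 - p//100 + p//400) mod 7 = (1955 + 488 - 19 + 4) mod 7 = 2428 mod 7 = 6 -> Sunday (Mon=0 ... Sun=6)
Days before May (Jan-Apr): 121; May 1 index = (6 + 121) mod 7 = 1 -> Tuesday
First Sunday is May 6
Sundays: 6, 13, 20, 27

4 Sundays


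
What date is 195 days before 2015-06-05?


Start: 2015-06-05, subtract 195 days
Back 5 days from June 5 reaches May 31, 2015 -> 190 left
May 2015 has 31 days -> back to April 30, 2015 -> 159 left
April 2015 has 30 days -> back to March 31, 2015 -> 129 left
March 2015 has 31 days -> back to February 28, 2015 -> 98 left
February 2015 has 28 days -> back to January 31, 2015 -> 70 left
January 2015 has 31 days -> back to December 31, 2014 -> 39 left
December 2014 has 31 days -> back to November 30, 2014 -> 8 left
November 2014: 30 - 8 = 22 -> lands on November 22

Result: 2014-11-22


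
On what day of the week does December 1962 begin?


Target: December 1, 1962
Anchor: Jan 1, 1962. With p = 1962 - 1 = 1961: (p + p//4 - p//100 + p//400) mod 7 = (1961 + 490 - 19 + 4) mod 7 = 2436 mod 7 = 0 -> Monday (Mon=0 ... Sun=6)
Days before December (Jan-Nov): 334 days
Weekday index = (0 + 334) mod 7 = 5

Saturday


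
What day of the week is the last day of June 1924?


June 1924 has 30 days
Anchor: Jan 1, 1924. With p = 1924 - 1 = 1923: (p + p//4 - p//100 + p//400) mod 7 = (1923 + 480 - 19 + 4) mod 7 = 2388 mod 7 = 1 -> Tuesday (Mon=0 ... Sun=6)
Days before June (Jan-May): 152; June 1 index = (1 + 152) mod 7 = 6 -> Sunday
Last day offset: 30 - 1 = 29 days
Weekday index = (6 + 29) mod 7 = 0

Monday, June 30


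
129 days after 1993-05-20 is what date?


Start: 1993-05-20, add 129 days
May 1993 has 31 days: 31 - 20 = 11 days to May 31 -> 118 left
June 1993 has 30 days -> 88 left
July 1993 has 31 days -> 57 left
August 1993 has 31 days -> 26 left
September 1993: 26 <= 30 -> lands on September 26

Result: 1993-09-26


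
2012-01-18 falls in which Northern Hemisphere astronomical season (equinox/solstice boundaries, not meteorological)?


Date: January 18
Astronomical Winter (approx.; exact equinox/solstice day varies by year): December 21 to March 19
January 18 falls within the Winter window

Winter


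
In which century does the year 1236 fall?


Century = (year - 1) // 100 + 1
= (1236 - 1) // 100 + 1
= 1235 // 100 + 1
= 12 + 1

13th century


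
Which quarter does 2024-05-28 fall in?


Month: May (month 5)
Q1: Jan-Mar, Q2: Apr-Jun, Q3: Jul-Sep, Q4: Oct-Dec

Q2


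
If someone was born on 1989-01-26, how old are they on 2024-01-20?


Birth: 1989-01-26
Reference: 2024-01-20
Year difference: 2024 - 1989 = 35
Birthday not yet reached in 2024, subtract 1

34 years old


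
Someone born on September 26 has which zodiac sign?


Date: September 26
Conventional tropical zodiac dates: Libra from September 23 onward; Scorpio starts October 23
September 26 falls within the Libra range

Libra


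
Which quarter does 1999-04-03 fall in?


Month: April (month 4)
Q1: Jan-Mar, Q2: Apr-Jun, Q3: Jul-Sep, Q4: Oct-Dec

Q2


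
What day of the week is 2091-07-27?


Date: July 27, 2091
Anchor: Jan 1, 2091. With p = 2091 - 1 = 2090: (p + p//4 - p//100 + p//400) mod 7 = (2090 + 522 - 20 + 5) mod 7 = 2597 mod 7 = 0 -> Monday (Mon=0 ... Sun=6)
Days before July (Jan-Jun): 181; offset = 181 + 27 - 1 = 207
Weekday index = (0 + 207) mod 7 = 4

Day of the week: Friday


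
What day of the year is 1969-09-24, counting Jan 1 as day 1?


Date: September 24, 1969
Days in months 1 through 8: 243
Plus 24 days in September

Day of year: 267


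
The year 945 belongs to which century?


Century = (year - 1) // 100 + 1
= (945 - 1) // 100 + 1
= 944 // 100 + 1
= 9 + 1

10th century


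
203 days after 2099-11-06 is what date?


Start: 2099-11-06, add 203 days
November 2099 has 30 days: 30 - 6 = 24 days to November 30 -> 179 left
December 2099 has 31 days -> 148 left
January 2100 has 31 days -> 117 left
February 2100 has 28 days -> 89 left
March 2100 has 31 days -> 58 left
April 2100 has 30 days -> 28 left
May 2100: 28 <= 31 -> lands on May 28

Result: 2100-05-28


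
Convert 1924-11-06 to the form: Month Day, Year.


ISO 1924-11-06 parses as year=1924, month=11, day=06
Month 11 -> November

November 6, 1924


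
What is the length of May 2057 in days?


May 2057

31 days


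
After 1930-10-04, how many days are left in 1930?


Day of year: 277 of 365
Remaining = 365 - 277

88 days


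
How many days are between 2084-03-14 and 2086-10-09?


From 2084-03-14 to 2086-10-09
2084-03-14: days before March = 31 + 29 = 60 (2084 is a leap year); day of year = 60 + 14 = 74
2086-10-09: days before October = 31 + 28 + 31 + 30 + 31 + 30 + 31 + 31 + 30 = 273 (2086 is not a leap year); day of year = 273 + 9 = 282
Rest of 2084: 366 - 74 = 292
Full years 2085 (365): 365
Total = 292 + 365 + 282 = 939

939 days


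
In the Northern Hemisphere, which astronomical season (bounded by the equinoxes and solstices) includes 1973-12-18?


Date: December 18
Astronomical Autumn (approx.; exact equinox/solstice day varies by year): September 22 to December 20
December 18 falls within the Autumn window

Autumn


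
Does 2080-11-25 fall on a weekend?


Anchor: Jan 1, 2080. With p = 2080 - 1 = 2079: (p + p//4 - p//100 + p//400) mod 7 = (2079 + 519 - 20 + 5) mod 7 = 2583 mod 7 = 0 -> Monday (Mon=0 ... Sun=6)
Day of year: 330; offset = 329
Weekday index = (0 + 329) mod 7 = 0 -> Monday
Weekend days: Saturday, Sunday

No


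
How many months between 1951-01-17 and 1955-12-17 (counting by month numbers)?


From January 1951 to December 1955
4 years * 12 = 48 months, plus 11 months = 59

59 months


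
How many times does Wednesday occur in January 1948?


January 1948 has 31 days
Anchor: Jan 1, 1948. With p = 1948 - 1 = 1947: (p + p//4 - p//100 + p//400) mod 7 = (1947 + 486 - 19 + 4) mod 7 = 2418 mod 7 = 3 -> Thursday (Mon=0 ... Sun=6)
January 1 is the anchor itself -> Thursday
First Wednesday is January 7
Wednesdays: 7, 14, 21, 28

4 Wednesdays


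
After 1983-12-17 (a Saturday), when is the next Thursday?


Current: Saturday
Target: Thursday
Days ahead: 5

Next Thursday: 1983-12-22


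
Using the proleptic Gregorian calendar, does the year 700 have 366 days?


Gregorian leap year rule: divisible by 4, but not by 100, unless also by 400.
700 is divisible by 100 but not 400 -> not a leap year

No


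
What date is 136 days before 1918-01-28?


Start: 1918-01-28, subtract 136 days
Back 28 days from January 28 reaches December 31, 1917 -> 108 left
December 1917 has 31 days -> back to November 30, 1917 -> 77 left
November 1917 has 30 days -> back to October 31, 1917 -> 47 left
October 1917 has 31 days -> back to September 30, 1917 -> 16 left
September 1917: 30 - 16 = 14 -> lands on September 14

Result: 1917-09-14


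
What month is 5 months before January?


January is month 1
1 - 5 = -4; wrap: -4 + 12 = 8

August


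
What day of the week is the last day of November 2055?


November 2055 has 30 days
Anchor: Jan 1, 2055. With p = 2055 - 1 = 2054: (p + p//4 - p//100 + p//400) mod 7 = (2054 + 513 - 20 + 5) mod 7 = 2552 mod 7 = 4 -> Friday (Mon=0 ... Sun=6)
Days before November (Jan-Oct): 304; November 1 index = (4 + 304) mod 7 = 0 -> Monday
Last day offset: 30 - 1 = 29 days
Weekday index = (0 + 29) mod 7 = 1

Tuesday, November 30


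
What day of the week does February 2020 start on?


Target: February 1, 2020
Anchor: Jan 1, 2020. With p = 2020 - 1 = 2019: (p + p//4 - p//100 + p//400) mod 7 = (2019 + 504 - 20 + 5) mod 7 = 2508 mod 7 = 2 -> Wednesday (Mon=0 ... Sun=6)
Days before February (Jan): 31 days
Weekday index = (2 + 31) mod 7 = 5

Saturday


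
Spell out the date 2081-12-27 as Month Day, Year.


ISO 2081-12-27 parses as year=2081, month=12, day=27
Month 12 -> December

December 27, 2081


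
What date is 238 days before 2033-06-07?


Start: 2033-06-07, subtract 238 days
Back 7 days from June 7 reaches May 31, 2033 -> 231 left
May 2033 has 31 days -> back to April 30, 2033 -> 200 left
April 2033 has 30 days -> back to March 31, 2033 -> 170 left
March 2033 has 31 days -> back to February 28, 2033 -> 139 left
February 2033 has 28 days -> back to January 31, 2033 -> 111 left
January 2033 has 31 days -> back to December 31, 2032 -> 80 left
December 2032 has 31 days -> back to November 30, 2032 -> 49 left
November 2032 has 30 days -> back to October 31, 2032 -> 19 left
October 2032: 31 - 19 = 12 -> lands on October 12

Result: 2032-10-12


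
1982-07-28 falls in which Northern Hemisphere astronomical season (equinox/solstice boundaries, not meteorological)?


Date: July 28
Astronomical Summer (approx.; exact equinox/solstice day varies by year): June 21 to September 21
July 28 falls within the Summer window

Summer


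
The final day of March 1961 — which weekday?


March 1961 has 31 days
Anchor: Jan 1, 1961. With p = 1961 - 1 = 1960: (p + p//4 - p//100 + p//400) mod 7 = (1960 + 490 - 19 + 4) mod 7 = 2435 mod 7 = 6 -> Sunday (Mon=0 ... Sun=6)
Days before March (Jan-Feb): 59; March 1 index = (6 + 59) mod 7 = 2 -> Wednesday
Last day offset: 31 - 1 = 30 days
Weekday index = (2 + 30) mod 7 = 4

Friday, March 31


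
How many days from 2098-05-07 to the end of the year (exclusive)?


Day of year: 127 of 365
Remaining = 365 - 127

238 days


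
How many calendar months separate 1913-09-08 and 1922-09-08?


From September 1913 to September 1922
9 years * 12 = 108 months = 108

108 months


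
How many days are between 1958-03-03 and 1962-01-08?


From 1958-03-03 to 1962-01-08
1958-03-03: days before March = 31 + 28 = 59 (1958 is not a leap year); day of year = 59 + 3 = 62
1962-01-08: day of year = 8
Rest of 1958: 365 - 62 = 303
Full years 1959 (365), 1960 (366), 1961 (365): 1096
Total = 303 + 1096 + 8 = 1407

1407 days


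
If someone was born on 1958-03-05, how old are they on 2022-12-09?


Birth: 1958-03-05
Reference: 2022-12-09
Year difference: 2022 - 1958 = 64

64 years old


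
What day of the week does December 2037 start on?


Target: December 1, 2037
Anchor: Jan 1, 2037. With p = 2037 - 1 = 2036: (p + p//4 - p//100 + p//400) mod 7 = (2036 + 509 - 20 + 5) mod 7 = 2530 mod 7 = 3 -> Thursday (Mon=0 ... Sun=6)
Days before December (Jan-Nov): 334 days
Weekday index = (3 + 334) mod 7 = 1

Tuesday


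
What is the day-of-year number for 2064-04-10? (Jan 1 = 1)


Date: April 10, 2064
Days in months 1 through 3: 91
Plus 10 days in April

Day of year: 101


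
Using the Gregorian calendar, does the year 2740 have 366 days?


Gregorian leap year rule: divisible by 4, but not by 100, unless also by 400.
2740 is divisible by 4 but not 100 -> leap year

Yes


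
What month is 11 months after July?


July is month 7
7 + 11 = 18; wrap: 18 - 12 = 6

June


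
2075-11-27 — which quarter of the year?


Month: November (month 11)
Q1: Jan-Mar, Q2: Apr-Jun, Q3: Jul-Sep, Q4: Oct-Dec

Q4


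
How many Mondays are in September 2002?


September 2002 has 30 days
Anchor: Jan 1, 2002. With p = 2002 - 1 = 2001: (p + p//4 - p//100 + p//400) mod 7 = (2001 + 500 - 20 + 5) mod 7 = 2486 mod 7 = 1 -> Tuesday (Mon=0 ... Sun=6)
Days before September (Jan-Aug): 243; September 1 index = (1 + 243) mod 7 = 6 -> Sunday
First Monday is September 2
Mondays: 2, 9, 16, 23, 30

5 Mondays


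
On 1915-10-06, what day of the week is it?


Date: October 6, 1915
Anchor: Jan 1, 1915. With p = 1915 - 1 = 1914: (p + p//4 - p//100 + p//400) mod 7 = (1914 + 478 - 19 + 4) mod 7 = 2377 mod 7 = 4 -> Friday (Mon=0 ... Sun=6)
Days before October (Jan-Sep): 273; offset = 273 + 6 - 1 = 278
Weekday index = (4 + 278) mod 7 = 2

Day of the week: Wednesday


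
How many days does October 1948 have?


October 1948

31 days


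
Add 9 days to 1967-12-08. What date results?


Start: 1967-12-08, add 9 days
December 1967 has 31 days; 8 + 9 = 17 stays within December

Result: 1967-12-17


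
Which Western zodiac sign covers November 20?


Date: November 20
Conventional tropical zodiac dates: Scorpio from October 23 onward; Sagittarius starts November 22
November 20 falls within the Scorpio range

Scorpio


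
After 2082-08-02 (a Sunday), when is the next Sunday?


Current: Sunday
Target: Sunday
Days ahead: 7

Next Sunday: 2082-08-09


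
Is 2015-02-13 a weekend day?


Anchor: Jan 1, 2015. With p = 2015 - 1 = 2014: (p + p//4 - p//100 + p//400) mod 7 = (2014 + 503 - 20 + 5) mod 7 = 2502 mod 7 = 3 -> Thursday (Mon=0 ... Sun=6)
Day of year: 44; offset = 43
Weekday index = (3 + 43) mod 7 = 4 -> Friday
Weekend days: Saturday, Sunday

No


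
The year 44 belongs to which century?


Century = (year - 1) // 100 + 1
= (44 - 1) // 100 + 1
= 43 // 100 + 1
= 0 + 1

1st century


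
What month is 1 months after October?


October is month 10
10 + 1 = 11

November


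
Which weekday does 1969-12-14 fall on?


Date: December 14, 1969
Anchor: Jan 1, 1969. With p = 1969 - 1 = 1968: (p + p//4 - p//100 + p//400) mod 7 = (1968 + 492 - 19 + 4) mod 7 = 2445 mod 7 = 2 -> Wednesday (Mon=0 ... Sun=6)
Days before December (Jan-Nov): 334; offset = 334 + 14 - 1 = 347
Weekday index = (2 + 347) mod 7 = 6

Day of the week: Sunday


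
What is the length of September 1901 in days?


September 1901

30 days


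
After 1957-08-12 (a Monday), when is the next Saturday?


Current: Monday
Target: Saturday
Days ahead: 5

Next Saturday: 1957-08-17


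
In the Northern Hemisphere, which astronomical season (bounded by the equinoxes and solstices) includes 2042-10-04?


Date: October 4
Astronomical Autumn (approx.; exact equinox/solstice day varies by year): September 22 to December 20
October 4 falls within the Autumn window

Autumn


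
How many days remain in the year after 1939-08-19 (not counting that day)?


Day of year: 231 of 365
Remaining = 365 - 231

134 days


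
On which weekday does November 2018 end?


November 2018 has 30 days
Anchor: Jan 1, 2018. With p = 2018 - 1 = 2017: (p + p//4 - p//100 + p//400) mod 7 = (2017 + 504 - 20 + 5) mod 7 = 2506 mod 7 = 0 -> Monday (Mon=0 ... Sun=6)
Days before November (Jan-Oct): 304; November 1 index = (0 + 304) mod 7 = 3 -> Thursday
Last day offset: 30 - 1 = 29 days
Weekday index = (3 + 29) mod 7 = 4

Friday, November 30
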